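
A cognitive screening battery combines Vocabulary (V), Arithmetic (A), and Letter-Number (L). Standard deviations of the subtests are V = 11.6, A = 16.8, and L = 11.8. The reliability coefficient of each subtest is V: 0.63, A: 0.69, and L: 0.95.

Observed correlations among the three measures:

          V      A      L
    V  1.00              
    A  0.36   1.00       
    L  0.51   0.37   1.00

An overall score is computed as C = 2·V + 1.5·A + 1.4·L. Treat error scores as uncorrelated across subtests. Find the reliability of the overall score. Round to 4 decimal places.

Var(C) = 2²·11.6² + 1.5²·16.8² + 1.4²·11.8² + 2·[3·11.6·16.8·0.36 + 2.8·11.6·11.8·0.51 + 2.1·16.8·11.8·0.37] = 1446.19 + 1119.94 = 2566.13.
Because errors are independent across components, Cov(Tᵢ,Tⱼ) = Cov(Xᵢ,Xⱼ); the off-diagonal part of the true-score variance is the same as above.
True-score variance = [2²·11.6²·0.63 + 1.5²·16.8²·0.69 + 1.4²·11.8²·0.95] + 1119.94 = 1036.53 + 1119.94 = 2156.47.
Reliability = 2156.47 / 2566.13 = 0.8404.

0.8404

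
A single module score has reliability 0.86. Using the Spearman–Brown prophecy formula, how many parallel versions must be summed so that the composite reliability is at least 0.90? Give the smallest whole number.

2

k ≥ ρ*(1−ρ₁)/(ρ₁(1−ρ*)) = 0.90·0.14 / (0.86·0.10) = 1.465.
Smallest integer k = 2.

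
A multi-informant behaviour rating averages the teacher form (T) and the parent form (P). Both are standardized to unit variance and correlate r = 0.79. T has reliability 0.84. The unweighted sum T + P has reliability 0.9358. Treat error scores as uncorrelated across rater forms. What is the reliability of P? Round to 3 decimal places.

0.930

Var(T+P) = 2 + 2·0.79 = 3.580.
True-score variance = ρ_T + ρ_P + 2·0.79, so 0.9358 = (0.84 + ρ_P + 1.58) / 3.580.
ρ_P = 0.9358·3.580 − 0.84 − 1.58 = 0.930.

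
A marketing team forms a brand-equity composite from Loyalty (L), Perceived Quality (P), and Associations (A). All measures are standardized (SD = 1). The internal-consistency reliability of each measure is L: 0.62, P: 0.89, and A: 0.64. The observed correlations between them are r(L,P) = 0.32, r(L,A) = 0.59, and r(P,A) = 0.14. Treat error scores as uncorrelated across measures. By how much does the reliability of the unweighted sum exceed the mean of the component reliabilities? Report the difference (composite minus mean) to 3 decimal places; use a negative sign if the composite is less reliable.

Var(sum) = 3 + 2.1 = 5.1; true-score variance = 2.15 + 2.1 = 4.25; composite reliability = 0.8333.
Mean component reliability = 0.7167.
Difference = 0.8333 − 0.7167 = 0.117.

0.117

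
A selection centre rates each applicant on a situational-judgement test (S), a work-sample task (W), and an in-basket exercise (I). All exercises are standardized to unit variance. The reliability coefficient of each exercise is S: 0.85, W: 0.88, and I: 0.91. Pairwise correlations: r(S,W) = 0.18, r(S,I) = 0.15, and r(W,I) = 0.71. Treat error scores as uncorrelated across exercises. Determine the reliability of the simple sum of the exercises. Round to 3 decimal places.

Var(S+W+I) = 3 + 2·[0.18 + 0.15 + 0.71] = 3 + 2.08 = 5.08.
Under uncorrelated errors the observed covariances equal the true-score covariances, so only the own-variance terms attenuate.
True-score variance = [0.85 + 0.88 + 0.91] + 2.08 = 2.64 + 2.08 = 4.72.
Reliability = 4.72 / 5.08 = 0.929.

0.929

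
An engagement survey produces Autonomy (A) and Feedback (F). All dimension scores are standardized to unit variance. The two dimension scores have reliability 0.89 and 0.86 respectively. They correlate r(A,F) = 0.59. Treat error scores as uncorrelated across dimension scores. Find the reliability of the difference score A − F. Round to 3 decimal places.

0.695

Var(A−F) = 1 + 1 − 2·0.59 = 2 − 1.18 = 0.82.
Under uncorrelated errors the observed covariances equal the true-score covariances, so only the own-variance terms attenuate.
True-score variance = [0.89 + 0.86] − 1.18 = 1.75 − 1.18 = 0.57.
Reliability = 0.57 / 0.82 = 0.695.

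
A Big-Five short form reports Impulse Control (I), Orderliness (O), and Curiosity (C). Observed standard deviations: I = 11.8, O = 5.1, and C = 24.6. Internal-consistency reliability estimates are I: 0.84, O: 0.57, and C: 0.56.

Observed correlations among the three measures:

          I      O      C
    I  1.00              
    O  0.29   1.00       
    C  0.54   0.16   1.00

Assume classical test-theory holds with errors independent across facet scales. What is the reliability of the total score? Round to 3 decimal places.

0.741

Var(I+O+C) = 11.8² + 5.1² + 24.6² + 2·[11.8·5.1·0.29 + 11.8·24.6·0.54 + 5.1·24.6·0.16] = 770.41 + 388.554 = 1158.96.
Under uncorrelated errors the observed covariances equal the true-score covariances, so only the own-variance terms attenuate.
True-score variance = [11.8²·0.84 + 5.1²·0.57 + 24.6²·0.56] + 388.554 = 470.677 + 388.554 = 859.231.
Reliability = 859.231 / 1158.96 = 0.741.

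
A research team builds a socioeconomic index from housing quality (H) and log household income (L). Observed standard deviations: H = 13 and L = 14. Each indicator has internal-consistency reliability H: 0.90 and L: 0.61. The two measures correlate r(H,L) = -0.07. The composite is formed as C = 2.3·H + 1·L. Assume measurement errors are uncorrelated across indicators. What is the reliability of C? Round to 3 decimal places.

0.839

Var(C) = 2.3²·13² + 14² + 2·[2.3·13·14·(-0.07)] = 1090.01 − 58.604 = 1031.41.
With uncorrelated errors the cross-covariances are all true-score covariance, so they carry over unchanged; only the diagonal terms shrink to ρᵢσᵢ².
True-score variance = [2.3²·13²·0.90 + 14²·0.61] − 58.604 = 924.169 − 58.604 = 865.565.
Reliability = 865.565 / 1031.41 = 0.839.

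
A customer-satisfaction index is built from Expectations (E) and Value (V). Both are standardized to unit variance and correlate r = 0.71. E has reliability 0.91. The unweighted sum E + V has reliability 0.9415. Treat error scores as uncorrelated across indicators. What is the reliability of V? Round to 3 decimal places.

Var(E+V) = 2 + 2·0.71 = 3.420.
True-score variance = ρ_E + ρ_V + 2·0.71, so 0.9415 = (0.91 + ρ_V + 1.42) / 3.420.
ρ_V = 0.9415·3.420 − 0.91 − 1.42 = 0.890.

0.890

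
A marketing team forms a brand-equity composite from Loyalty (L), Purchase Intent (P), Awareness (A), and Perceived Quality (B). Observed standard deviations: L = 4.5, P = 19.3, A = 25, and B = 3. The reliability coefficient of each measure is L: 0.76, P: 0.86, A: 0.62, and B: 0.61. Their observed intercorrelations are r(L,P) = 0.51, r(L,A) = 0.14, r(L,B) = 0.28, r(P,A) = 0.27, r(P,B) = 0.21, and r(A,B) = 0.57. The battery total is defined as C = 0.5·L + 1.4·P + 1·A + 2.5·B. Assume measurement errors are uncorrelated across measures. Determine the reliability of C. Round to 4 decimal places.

0.8326

Var(C) = 0.5²·4.5² + 1.4²·19.3² + 25² + 2.5²·3² + 2·[0.7·4.5·19.3·0.51 + 0.5·4.5·25·0.14 + 1.25·4.5·3·0.28 + 1.4·19.3·25·0.27 + 3.5·19.3·3·0.21 + 2.5·25·3·0.57] = 1416.39 + 750.844 = 2167.24.
With uncorrelated errors the cross-covariances are all true-score covariance, so they carry over unchanged; only the diagonal terms shrink to ρᵢσᵢ².
True-score variance = [0.5²·4.5²·0.76 + 1.4²·19.3²·0.86 + 25²·0.62 + 2.5²·3²·0.61] + 750.844 = 1053.53 + 750.844 = 1804.37.
Reliability = 1804.37 / 2167.24 = 0.8326.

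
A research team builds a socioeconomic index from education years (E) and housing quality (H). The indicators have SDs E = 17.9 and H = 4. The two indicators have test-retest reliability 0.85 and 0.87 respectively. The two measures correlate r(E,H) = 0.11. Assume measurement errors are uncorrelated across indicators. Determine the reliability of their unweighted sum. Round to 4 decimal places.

Var(E+H) = 17.9² + 4² + 2·[17.9·4·0.11] = 336.41 + 15.752 = 352.162.
Because errors are independent across components, Cov(Tᵢ,Tⱼ) = Cov(Xᵢ,Xⱼ); the off-diagonal part of the true-score variance is the same as above.
True-score variance = [17.9²·0.85 + 4²·0.87] + 15.752 = 286.268 + 15.752 = 302.02.
Reliability = 302.02 / 352.162 = 0.8576.

0.8576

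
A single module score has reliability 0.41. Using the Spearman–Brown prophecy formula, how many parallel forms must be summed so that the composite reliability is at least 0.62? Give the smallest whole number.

3

k ≥ ρ*(1−ρ₁)/(ρ₁(1−ρ*)) = 0.62·0.59 / (0.41·0.38) = 2.348.
Smallest integer k = 3.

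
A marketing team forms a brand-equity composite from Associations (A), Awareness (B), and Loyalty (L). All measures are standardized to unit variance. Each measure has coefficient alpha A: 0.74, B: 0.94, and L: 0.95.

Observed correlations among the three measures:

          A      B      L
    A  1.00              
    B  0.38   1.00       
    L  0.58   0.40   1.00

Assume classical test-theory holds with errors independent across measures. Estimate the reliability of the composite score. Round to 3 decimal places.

0.935

Var(A+B+L) = 3 + 2·[0.38 + 0.58 + 0.40] = 3 + 2.72 = 5.72.
With uncorrelated errors the cross-covariances are all true-score covariance, so they carry over unchanged; only the diagonal terms shrink to ρᵢσᵢ².
True-score variance = [0.74 + 0.94 + 0.95] + 2.72 = 2.63 + 2.72 = 5.35.
Reliability = 5.35 / 5.72 = 0.935.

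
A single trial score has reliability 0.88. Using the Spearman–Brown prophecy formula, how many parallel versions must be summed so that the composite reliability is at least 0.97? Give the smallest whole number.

k ≥ ρ*(1−ρ₁)/(ρ₁(1−ρ*)) = 0.97·0.12 / (0.88·0.03) = 4.409.
Smallest integer k = 5.

5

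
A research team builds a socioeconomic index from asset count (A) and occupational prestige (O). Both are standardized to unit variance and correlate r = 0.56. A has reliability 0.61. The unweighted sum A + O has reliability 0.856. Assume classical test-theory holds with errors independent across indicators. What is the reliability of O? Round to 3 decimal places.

Var(A+O) = 2 + 2·0.56 = 3.120.
True-score variance = ρ_A + ρ_O + 2·0.56, so 0.856 = (0.61 + ρ_O + 1.12) / 3.120.
ρ_O = 0.856·3.120 − 0.61 − 1.12 = 0.941.

0.941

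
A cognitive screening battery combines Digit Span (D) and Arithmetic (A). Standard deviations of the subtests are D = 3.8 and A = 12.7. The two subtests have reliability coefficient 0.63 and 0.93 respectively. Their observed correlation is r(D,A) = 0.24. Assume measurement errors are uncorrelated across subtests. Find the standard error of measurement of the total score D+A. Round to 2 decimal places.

Var(total) = 175.73 + 23.1648 = 198.895.
True-score variance = 159.097 + 23.1648 = 182.262, so reliability = 0.9164.
Error variance = 198.895 − 182.262 = 16.6331; SEM = √16.6331 = 4.08.

4.08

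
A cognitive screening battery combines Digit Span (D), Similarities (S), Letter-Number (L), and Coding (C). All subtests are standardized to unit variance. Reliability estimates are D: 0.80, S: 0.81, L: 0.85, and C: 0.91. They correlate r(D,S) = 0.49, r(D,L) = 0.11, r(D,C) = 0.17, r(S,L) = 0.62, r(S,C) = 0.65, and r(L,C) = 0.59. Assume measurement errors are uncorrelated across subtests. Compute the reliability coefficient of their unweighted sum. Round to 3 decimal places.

0.932

Var(D+S+L+C) = 4 + 2·[0.49 + 0.11 + 0.17 + 0.62 + 0.65 + 0.59] = 4 + 5.26 = 9.26.
Under uncorrelated errors the observed covariances equal the true-score covariances, so only the own-variance terms attenuate.
True-score variance = [0.80 + 0.81 + 0.85 + 0.91] + 5.26 = 3.37 + 5.26 = 8.63.
Reliability = 8.63 / 9.26 = 0.932.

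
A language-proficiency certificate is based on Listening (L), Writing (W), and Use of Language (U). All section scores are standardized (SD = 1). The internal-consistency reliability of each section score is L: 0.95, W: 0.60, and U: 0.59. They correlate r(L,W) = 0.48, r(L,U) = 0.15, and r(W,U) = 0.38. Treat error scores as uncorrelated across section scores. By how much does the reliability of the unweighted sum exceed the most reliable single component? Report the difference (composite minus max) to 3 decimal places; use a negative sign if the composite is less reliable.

Var(sum) = 3 + 2.02 = 5.02; true-score variance = 2.14 + 2.02 = 4.16; composite reliability = 0.8287.
Max component reliability = 0.9500.
Difference = 0.8287 − 0.9500 = -0.121.

-0.121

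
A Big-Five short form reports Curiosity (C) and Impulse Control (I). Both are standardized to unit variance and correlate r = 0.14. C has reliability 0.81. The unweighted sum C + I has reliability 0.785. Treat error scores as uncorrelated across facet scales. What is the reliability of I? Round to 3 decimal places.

0.700

Var(C+I) = 2 + 2·0.14 = 2.280.
True-score variance = ρ_C + ρ_I + 2·0.14, so 0.785 = (0.81 + ρ_I + 0.28) / 2.280.
ρ_I = 0.785·2.280 − 0.81 − 0.28 = 0.700.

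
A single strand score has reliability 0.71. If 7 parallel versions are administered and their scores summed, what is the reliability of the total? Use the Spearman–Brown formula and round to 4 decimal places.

0.9449

ρ_k = kρ / (1 + (k−1)ρ) = 7·0.71 / (1 + 6·0.71) = 4.970 / 5.260 = 0.9449.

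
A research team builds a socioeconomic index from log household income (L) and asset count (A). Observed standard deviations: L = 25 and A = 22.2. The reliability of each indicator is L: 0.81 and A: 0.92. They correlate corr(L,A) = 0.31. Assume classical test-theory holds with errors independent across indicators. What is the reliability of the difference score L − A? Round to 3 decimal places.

Var(L−A) = 25² + 22.2² − 2·25·22.2·0.31 = 1117.84 − 344.1 = 773.74.
Under uncorrelated errors the observed covariances equal the true-score covariances, so only the own-variance terms attenuate.
True-score variance = [25²·0.81 + 22.2²·0.92] − 344.1 = 959.663 − 344.1 = 615.563.
Reliability = 615.563 / 773.74 = 0.796.

0.796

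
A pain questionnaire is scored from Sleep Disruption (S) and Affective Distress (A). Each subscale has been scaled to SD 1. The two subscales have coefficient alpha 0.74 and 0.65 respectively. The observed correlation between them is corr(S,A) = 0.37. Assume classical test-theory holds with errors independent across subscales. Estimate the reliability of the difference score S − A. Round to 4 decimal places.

Var(S−A) = 1 + 1 − 2·0.37 = 2 − 0.74 = 1.26.
Under uncorrelated errors the observed covariances equal the true-score covariances, so only the own-variance terms attenuate.
True-score variance = [0.74 + 0.65] − 0.74 = 1.39 − 0.74 = 0.65.
Reliability = 0.65 / 1.26 = 0.5159.

0.5159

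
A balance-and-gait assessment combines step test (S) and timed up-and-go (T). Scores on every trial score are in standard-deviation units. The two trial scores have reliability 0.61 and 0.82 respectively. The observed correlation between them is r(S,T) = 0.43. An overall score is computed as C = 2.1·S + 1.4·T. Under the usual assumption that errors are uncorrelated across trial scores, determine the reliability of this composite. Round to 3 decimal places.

Var(C) = 2.1² + 1.4² + 2·[2.94·0.43] = 6.37 + 2.5284 = 8.8984.
Because errors are independent across components, Cov(Tᵢ,Tⱼ) = Cov(Xᵢ,Xⱼ); the off-diagonal part of the true-score variance is the same as above.
True-score variance = [2.1²·0.61 + 1.4²·0.82] + 2.5284 = 4.2973 + 2.5284 = 6.8257.
Reliability = 6.8257 / 8.8984 = 0.767.

0.767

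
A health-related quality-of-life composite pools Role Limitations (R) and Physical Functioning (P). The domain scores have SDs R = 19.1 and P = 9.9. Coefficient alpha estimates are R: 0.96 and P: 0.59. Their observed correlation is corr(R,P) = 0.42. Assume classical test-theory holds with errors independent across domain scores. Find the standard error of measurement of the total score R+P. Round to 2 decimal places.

7.40

Var(total) = 462.82 + 158.836 = 621.656.
True-score variance = 408.044 + 158.836 = 566.879, so reliability = 0.9119.
Error variance = 621.656 − 566.879 = 54.7765; SEM = √54.7765 = 7.40.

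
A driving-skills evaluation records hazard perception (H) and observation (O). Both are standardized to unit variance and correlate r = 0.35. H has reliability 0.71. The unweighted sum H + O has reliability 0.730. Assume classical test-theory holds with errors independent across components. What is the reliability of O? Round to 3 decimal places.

Var(H+O) = 2 + 2·0.35 = 2.700.
True-score variance = ρ_H + ρ_O + 2·0.35, so 0.730 = (0.71 + ρ_O + 0.70) / 2.700.
ρ_O = 0.730·2.700 − 0.71 − 0.70 = 0.561.

0.561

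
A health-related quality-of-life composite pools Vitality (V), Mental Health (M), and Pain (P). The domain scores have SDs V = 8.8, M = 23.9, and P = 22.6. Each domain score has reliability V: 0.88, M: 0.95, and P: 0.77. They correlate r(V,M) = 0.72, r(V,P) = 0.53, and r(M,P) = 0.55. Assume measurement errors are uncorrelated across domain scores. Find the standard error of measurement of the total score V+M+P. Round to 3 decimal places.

12.463

Var(total) = 1159.41 + 1107.83 = 2267.24.
True-score variance = 1004.08 + 1107.83 = 2111.91, so reliability = 0.9315.
Error variance = 2267.24 − 2111.91 = 155.328; SEM = √155.328 = 12.463.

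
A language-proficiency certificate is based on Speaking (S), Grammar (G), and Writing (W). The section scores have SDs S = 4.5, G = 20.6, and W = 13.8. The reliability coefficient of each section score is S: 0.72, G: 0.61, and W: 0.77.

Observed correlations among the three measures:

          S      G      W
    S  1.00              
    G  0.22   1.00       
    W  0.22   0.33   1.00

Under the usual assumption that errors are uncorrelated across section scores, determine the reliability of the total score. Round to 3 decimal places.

0.759

Var(S+G+W) = 4.5² + 20.6² + 13.8² + 2·[4.5·20.6·0.22 + 4.5·13.8·0.22 + 20.6·13.8·0.33] = 635.05 + 255.737 = 890.787.
Because errors are independent across components, Cov(Tᵢ,Tⱼ) = Cov(Xᵢ,Xⱼ); the off-diagonal part of the true-score variance is the same as above.
True-score variance = [4.5²·0.72 + 20.6²·0.61 + 13.8²·0.77] + 255.737 = 420.078 + 255.737 = 675.815.
Reliability = 675.815 / 890.787 = 0.759.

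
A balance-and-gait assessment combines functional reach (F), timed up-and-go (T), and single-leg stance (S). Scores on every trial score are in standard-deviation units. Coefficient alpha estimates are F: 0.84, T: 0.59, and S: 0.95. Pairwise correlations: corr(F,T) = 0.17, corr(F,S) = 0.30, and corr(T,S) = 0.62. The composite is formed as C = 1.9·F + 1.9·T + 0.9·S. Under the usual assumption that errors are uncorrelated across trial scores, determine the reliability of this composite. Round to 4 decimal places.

Var(C) = 1.9² + 1.9² + 0.9² + 2·[3.61·0.17 + 1.71·0.30 + 1.71·0.62] = 8.03 + 4.3738 = 12.4038.
Because errors are independent across components, Cov(Tᵢ,Tⱼ) = Cov(Xᵢ,Xⱼ); the off-diagonal part of the true-score variance is the same as above.
True-score variance = [1.9²·0.84 + 1.9²·0.59 + 0.9²·0.95] + 4.3738 = 5.9318 + 4.3738 = 10.3056.
Reliability = 10.3056 / 12.4038 = 0.8308.

0.8308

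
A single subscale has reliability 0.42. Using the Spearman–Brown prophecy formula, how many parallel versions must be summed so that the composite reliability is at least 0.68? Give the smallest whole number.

3

k ≥ ρ*(1−ρ₁)/(ρ₁(1−ρ*)) = 0.68·0.58 / (0.42·0.32) = 2.935.
Smallest integer k = 3.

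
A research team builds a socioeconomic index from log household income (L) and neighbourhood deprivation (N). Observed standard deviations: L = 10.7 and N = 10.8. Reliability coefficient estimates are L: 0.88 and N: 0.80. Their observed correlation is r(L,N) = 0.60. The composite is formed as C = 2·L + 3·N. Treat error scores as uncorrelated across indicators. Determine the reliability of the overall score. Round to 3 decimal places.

0.887

Var(C) = 2²·10.7² + 3²·10.8² + 2·[6·10.7·10.8·0.60] = 1507.72 + 832.032 = 2339.75.
Because errors are independent across components, Cov(Tᵢ,Tⱼ) = Cov(Xᵢ,Xⱼ); the off-diagonal part of the true-score variance is the same as above.
True-score variance = [2²·10.7²·0.88 + 3²·10.8²·0.80] + 832.032 = 1242.81 + 832.032 = 2074.84.
Reliability = 2074.84 / 2339.75 = 0.887.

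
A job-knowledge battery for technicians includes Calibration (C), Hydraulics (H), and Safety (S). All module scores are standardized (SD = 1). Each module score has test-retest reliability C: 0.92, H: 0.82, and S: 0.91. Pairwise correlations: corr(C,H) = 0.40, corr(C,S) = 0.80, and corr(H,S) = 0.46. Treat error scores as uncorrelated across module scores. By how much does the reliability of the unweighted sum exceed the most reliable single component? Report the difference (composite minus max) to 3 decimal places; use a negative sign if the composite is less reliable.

0.025

Var(sum) = 3 + 3.32 = 6.32; true-score variance = 2.65 + 3.32 = 5.97; composite reliability = 0.9446.
Max component reliability = 0.9200.
Difference = 0.9446 − 0.9200 = 0.025.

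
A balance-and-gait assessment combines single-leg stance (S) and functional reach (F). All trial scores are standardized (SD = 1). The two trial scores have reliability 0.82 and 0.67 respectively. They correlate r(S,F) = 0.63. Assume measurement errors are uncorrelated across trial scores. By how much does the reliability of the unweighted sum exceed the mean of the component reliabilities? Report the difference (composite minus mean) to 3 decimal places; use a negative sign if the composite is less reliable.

Var(sum) = 2 + 1.26 = 3.26; true-score variance = 1.49 + 1.26 = 2.75; composite reliability = 0.8436.
Mean component reliability = 0.7450.
Difference = 0.8436 − 0.7450 = 0.099.

0.099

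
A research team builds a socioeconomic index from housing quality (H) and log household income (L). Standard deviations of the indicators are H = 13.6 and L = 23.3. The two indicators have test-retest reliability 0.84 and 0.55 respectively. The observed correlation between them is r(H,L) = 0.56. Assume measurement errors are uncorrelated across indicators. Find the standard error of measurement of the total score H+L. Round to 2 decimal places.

16.55

Var(total) = 727.85 + 354.906 = 1082.76.
True-score variance = 453.956 + 354.906 = 808.862, so reliability = 0.7470.
Error variance = 1082.76 − 808.862 = 273.894; SEM = √273.894 = 16.55.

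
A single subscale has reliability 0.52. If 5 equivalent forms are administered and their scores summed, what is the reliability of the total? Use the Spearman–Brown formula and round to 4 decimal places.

ρ_k = kρ / (1 + (k−1)ρ) = 5·0.52 / (1 + 4·0.52) = 2.600 / 3.080 = 0.8442.

0.8442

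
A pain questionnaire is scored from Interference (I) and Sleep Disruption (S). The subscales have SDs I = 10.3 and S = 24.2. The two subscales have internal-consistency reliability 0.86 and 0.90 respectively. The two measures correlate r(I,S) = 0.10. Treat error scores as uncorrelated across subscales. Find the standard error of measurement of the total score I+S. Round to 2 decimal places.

Var(total) = 691.73 + 49.852 = 741.582.
True-score variance = 618.313 + 49.852 = 668.165, so reliability = 0.9010.
Error variance = 741.582 − 668.165 = 73.4166; SEM = √73.4166 = 8.57.

8.57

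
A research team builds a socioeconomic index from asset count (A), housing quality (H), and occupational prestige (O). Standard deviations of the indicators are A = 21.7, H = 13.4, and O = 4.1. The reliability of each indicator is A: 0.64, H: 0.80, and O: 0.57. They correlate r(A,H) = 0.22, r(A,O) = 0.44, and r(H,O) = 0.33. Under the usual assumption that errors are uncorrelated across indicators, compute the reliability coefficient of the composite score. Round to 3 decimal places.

0.766

Var(A+H+O) = 21.7² + 13.4² + 4.1² + 2·[21.7·13.4·0.22 + 21.7·4.1·0.44 + 13.4·4.1·0.33] = 667.26 + 242.497 = 909.757.
Because errors are independent across components, Cov(Tᵢ,Tⱼ) = Cov(Xᵢ,Xⱼ); the off-diagonal part of the true-score variance is the same as above.
True-score variance = [21.7²·0.64 + 13.4²·0.80 + 4.1²·0.57] + 242.497 = 454.599 + 242.497 = 697.096.
Reliability = 697.096 / 909.757 = 0.766.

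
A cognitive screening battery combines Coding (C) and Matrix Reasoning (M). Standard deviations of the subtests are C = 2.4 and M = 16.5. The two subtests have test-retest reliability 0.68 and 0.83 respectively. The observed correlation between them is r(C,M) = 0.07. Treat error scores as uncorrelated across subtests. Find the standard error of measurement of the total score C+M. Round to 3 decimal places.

6.937

Var(total) = 278.01 + 5.544 = 283.554.
True-score variance = 229.884 + 5.544 = 235.428, so reliability = 0.8303.
Error variance = 283.554 − 235.428 = 48.1257; SEM = √48.1257 = 6.937.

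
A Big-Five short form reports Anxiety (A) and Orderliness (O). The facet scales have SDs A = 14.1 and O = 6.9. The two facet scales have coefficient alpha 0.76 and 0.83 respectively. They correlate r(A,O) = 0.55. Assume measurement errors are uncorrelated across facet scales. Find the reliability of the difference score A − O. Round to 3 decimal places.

0.600

Var(A−O) = 14.1² + 6.9² − 2·14.1·6.9·0.55 = 246.42 − 107.019 = 139.401.
With uncorrelated errors the cross-covariances are all true-score covariance, so they carry over unchanged; only the diagonal terms shrink to ρᵢσᵢ².
True-score variance = [14.1²·0.76 + 6.9²·0.83] − 107.019 = 190.612 − 107.019 = 83.5929.
Reliability = 83.5929 / 139.401 = 0.600.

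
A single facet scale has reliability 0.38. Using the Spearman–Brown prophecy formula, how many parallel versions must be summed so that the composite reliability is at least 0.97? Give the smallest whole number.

53

k ≥ ρ*(1−ρ₁)/(ρ₁(1−ρ*)) = 0.97·0.62 / (0.38·0.03) = 52.754.
Smallest integer k = 53.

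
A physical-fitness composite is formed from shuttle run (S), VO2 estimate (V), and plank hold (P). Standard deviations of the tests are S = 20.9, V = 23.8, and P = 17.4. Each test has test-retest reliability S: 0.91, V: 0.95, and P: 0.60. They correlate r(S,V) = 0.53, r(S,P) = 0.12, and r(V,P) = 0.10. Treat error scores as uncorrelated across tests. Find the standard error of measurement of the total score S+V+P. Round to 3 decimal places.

13.738

Var(total) = 1306.01 + 697.368 = 2003.38.
True-score variance = 1117.27 + 697.368 = 1814.64, so reliability = 0.9058.
Error variance = 2003.38 − 1814.64 = 188.739; SEM = √188.739 = 13.738.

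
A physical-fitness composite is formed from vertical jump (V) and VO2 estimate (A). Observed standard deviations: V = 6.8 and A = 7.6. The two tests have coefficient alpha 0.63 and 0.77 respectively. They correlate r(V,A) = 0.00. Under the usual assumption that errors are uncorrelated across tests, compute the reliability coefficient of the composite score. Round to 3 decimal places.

Var(V+A) = 6.8² + 7.6² + 2·[6.8·7.6·0.00] = 104 + 0 = 104.
With uncorrelated errors the cross-covariances are all true-score covariance, so they carry over unchanged; only the diagonal terms shrink to ρᵢσᵢ².
True-score variance = [6.8²·0.63 + 7.6²·0.77] + 0 = 73.6064 + 0 = 73.6064.
Reliability = 73.6064 / 104 = 0.708.

0.708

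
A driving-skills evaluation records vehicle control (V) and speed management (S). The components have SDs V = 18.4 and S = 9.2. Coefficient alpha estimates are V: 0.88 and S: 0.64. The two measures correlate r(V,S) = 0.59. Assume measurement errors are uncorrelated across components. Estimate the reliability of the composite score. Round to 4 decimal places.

Var(V+S) = 18.4² + 9.2² + 2·[18.4·9.2·0.59] = 423.2 + 199.75 = 622.95.
Under uncorrelated errors the observed covariances equal the true-score covariances, so only the own-variance terms attenuate.
True-score variance = [18.4²·0.88 + 9.2²·0.64] + 199.75 = 352.102 + 199.75 = 551.853.
Reliability = 551.853 / 622.95 = 0.8859.

0.8859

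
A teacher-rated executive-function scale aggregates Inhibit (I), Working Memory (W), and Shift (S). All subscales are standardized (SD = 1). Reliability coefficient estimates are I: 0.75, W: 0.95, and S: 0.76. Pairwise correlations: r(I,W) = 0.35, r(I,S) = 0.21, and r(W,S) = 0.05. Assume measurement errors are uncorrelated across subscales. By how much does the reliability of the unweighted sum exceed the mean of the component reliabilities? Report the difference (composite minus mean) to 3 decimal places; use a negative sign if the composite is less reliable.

Var(sum) = 3 + 1.22 = 4.22; true-score variance = 2.46 + 1.22 = 3.68; composite reliability = 0.8720.
Mean component reliability = 0.8200.
Difference = 0.8720 − 0.8200 = 0.052.

0.052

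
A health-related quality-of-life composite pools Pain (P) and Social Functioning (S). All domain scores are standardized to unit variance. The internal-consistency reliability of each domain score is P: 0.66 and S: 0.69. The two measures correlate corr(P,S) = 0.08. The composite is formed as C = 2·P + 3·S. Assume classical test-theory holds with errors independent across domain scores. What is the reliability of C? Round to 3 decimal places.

0.703

Var(C) = 2² + 3² + 2·[6·0.08] = 13 + 0.96 = 13.96.
Because errors are independent across components, Cov(Tᵢ,Tⱼ) = Cov(Xᵢ,Xⱼ); the off-diagonal part of the true-score variance is the same as above.
True-score variance = [2²·0.66 + 3²·0.69] + 0.96 = 8.85 + 0.96 = 9.81.
Reliability = 9.81 / 13.96 = 0.703.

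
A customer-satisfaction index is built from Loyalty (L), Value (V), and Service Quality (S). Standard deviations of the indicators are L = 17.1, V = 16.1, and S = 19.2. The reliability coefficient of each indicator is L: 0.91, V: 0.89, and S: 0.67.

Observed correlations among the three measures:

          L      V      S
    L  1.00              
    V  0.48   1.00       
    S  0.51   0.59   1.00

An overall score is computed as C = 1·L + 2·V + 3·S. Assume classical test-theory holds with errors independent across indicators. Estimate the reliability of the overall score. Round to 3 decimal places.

Var(C) = 17.1² + 2²·16.1² + 3²·19.2² + 2·[2·17.1·16.1·0.48 + 3·17.1·19.2·0.51 + 6·16.1·19.2·0.59] = 4647.01 + 3721.82 = 8368.83.
With uncorrelated errors the cross-covariances are all true-score covariance, so they carry over unchanged; only the diagonal terms shrink to ρᵢσᵢ².
True-score variance = [17.1²·0.91 + 2²·16.1²·0.89 + 3²·19.2²·0.67] + 3721.82 = 3411.78 + 3721.82 = 7133.6.
Reliability = 7133.6 / 8368.83 = 0.852.

0.852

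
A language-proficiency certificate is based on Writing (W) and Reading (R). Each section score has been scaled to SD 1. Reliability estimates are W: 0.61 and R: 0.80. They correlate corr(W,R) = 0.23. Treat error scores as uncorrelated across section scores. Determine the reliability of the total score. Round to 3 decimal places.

0.760

Var(W+R) = 2 + 2·[0.23] = 2 + 0.46 = 2.46.
Because errors are independent across components, Cov(Tᵢ,Tⱼ) = Cov(Xᵢ,Xⱼ); the off-diagonal part of the true-score variance is the same as above.
True-score variance = [0.61 + 0.80] + 0.46 = 1.41 + 0.46 = 1.87.
Reliability = 1.87 / 2.46 = 0.760.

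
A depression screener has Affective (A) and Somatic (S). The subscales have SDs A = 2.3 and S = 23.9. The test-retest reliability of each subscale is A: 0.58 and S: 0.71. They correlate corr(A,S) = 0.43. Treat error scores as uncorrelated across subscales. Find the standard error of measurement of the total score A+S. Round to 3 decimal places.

Var(total) = 576.5 + 47.2742 = 623.774.
True-score variance = 408.627 + 47.2742 = 455.901, so reliability = 0.7309.
Error variance = 623.774 − 455.901 = 167.873; SEM = √167.873 = 12.957.

12.957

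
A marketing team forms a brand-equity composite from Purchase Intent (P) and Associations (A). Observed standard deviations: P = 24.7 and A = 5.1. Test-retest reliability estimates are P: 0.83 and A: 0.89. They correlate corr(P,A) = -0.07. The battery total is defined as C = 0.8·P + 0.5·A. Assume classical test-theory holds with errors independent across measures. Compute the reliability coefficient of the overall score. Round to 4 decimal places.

Var(C) = 0.8²·24.7² + 0.5²·5.1² + 2·[0.4·24.7·5.1·(-0.07)] = 396.96 − 7.05432 = 389.906.
Because errors are independent across components, Cov(Tᵢ,Tⱼ) = Cov(Xᵢ,Xⱼ); the off-diagonal part of the true-score variance is the same as above.
True-score variance = [0.8²·24.7²·0.83 + 0.5²·5.1²·0.89] − 7.05432 = 329.867 − 7.05432 = 322.813.
Reliability = 322.813 / 389.906 = 0.8279.

0.8279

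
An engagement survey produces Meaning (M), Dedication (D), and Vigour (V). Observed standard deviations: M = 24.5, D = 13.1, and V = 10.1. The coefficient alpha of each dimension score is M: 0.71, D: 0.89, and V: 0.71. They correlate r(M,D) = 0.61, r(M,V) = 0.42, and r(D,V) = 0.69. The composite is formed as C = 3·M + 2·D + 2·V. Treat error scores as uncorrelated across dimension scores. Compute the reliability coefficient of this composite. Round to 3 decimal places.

0.837

Var(C) = 3²·24.5² + 2²·13.1² + 2²·10.1² + 2·[6·24.5·13.1·0.61 + 6·24.5·10.1·0.42 + 4·13.1·10.1·0.69] = 6496.73 + 4326.85 = 10823.6.
Under uncorrelated errors the observed covariances equal the true-score covariances, so only the own-variance terms attenuate.
True-score variance = [3²·24.5²·0.71 + 2²·13.1²·0.89 + 2²·10.1²·0.71] + 4326.85 = 4736.24 + 4326.85 = 9063.09.
Reliability = 9063.09 / 10823.6 = 0.837.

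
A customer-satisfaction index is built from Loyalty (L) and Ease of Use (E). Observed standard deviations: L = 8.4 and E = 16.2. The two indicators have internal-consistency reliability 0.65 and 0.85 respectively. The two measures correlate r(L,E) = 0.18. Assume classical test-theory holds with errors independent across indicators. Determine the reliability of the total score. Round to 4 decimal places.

0.8323

Var(L+E) = 8.4² + 16.2² + 2·[8.4·16.2·0.18] = 333 + 48.9888 = 381.989.
With uncorrelated errors the cross-covariances are all true-score covariance, so they carry over unchanged; only the diagonal terms shrink to ρᵢσᵢ².
True-score variance = [8.4²·0.65 + 16.2²·0.85] + 48.9888 = 268.938 + 48.9888 = 317.927.
Reliability = 317.927 / 381.989 = 0.8323.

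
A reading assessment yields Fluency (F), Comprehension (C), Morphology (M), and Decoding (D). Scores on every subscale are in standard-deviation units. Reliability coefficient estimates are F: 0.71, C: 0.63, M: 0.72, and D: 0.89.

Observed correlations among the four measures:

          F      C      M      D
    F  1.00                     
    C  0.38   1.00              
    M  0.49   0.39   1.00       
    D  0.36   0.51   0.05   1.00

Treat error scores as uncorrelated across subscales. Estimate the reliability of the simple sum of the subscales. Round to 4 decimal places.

0.8744

Var(F+C+M+D) = 4 + 2·[0.38 + 0.49 + 0.36 + 0.39 + 0.51 + 0.05] = 4 + 4.36 = 8.36.
Because errors are independent across components, Cov(Tᵢ,Tⱼ) = Cov(Xᵢ,Xⱼ); the off-diagonal part of the true-score variance is the same as above.
True-score variance = [0.71 + 0.63 + 0.72 + 0.89] + 4.36 = 2.95 + 4.36 = 7.31.
Reliability = 7.31 / 8.36 = 0.8744.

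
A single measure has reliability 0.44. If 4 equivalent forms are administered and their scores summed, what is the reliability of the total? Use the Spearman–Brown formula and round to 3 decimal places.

0.759

ρ_k = kρ / (1 + (k−1)ρ) = 4·0.44 / (1 + 3·0.44) = 1.760 / 2.320 = 0.759.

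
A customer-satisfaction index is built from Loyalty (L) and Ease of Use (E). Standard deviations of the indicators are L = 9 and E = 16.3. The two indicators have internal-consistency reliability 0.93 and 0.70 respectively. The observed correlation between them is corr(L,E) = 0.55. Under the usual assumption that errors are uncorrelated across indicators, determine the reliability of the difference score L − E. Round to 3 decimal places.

Var(L−E) = 9² + 16.3² − 2·9·16.3·0.55 = 346.69 − 161.37 = 185.32.
With uncorrelated errors the cross-covariances are all true-score covariance, so they carry over unchanged; only the diagonal terms shrink to ρᵢσᵢ².
True-score variance = [9²·0.93 + 16.3²·0.70] − 161.37 = 261.313 − 161.37 = 99.943.
Reliability = 99.943 / 185.32 = 0.539.

0.539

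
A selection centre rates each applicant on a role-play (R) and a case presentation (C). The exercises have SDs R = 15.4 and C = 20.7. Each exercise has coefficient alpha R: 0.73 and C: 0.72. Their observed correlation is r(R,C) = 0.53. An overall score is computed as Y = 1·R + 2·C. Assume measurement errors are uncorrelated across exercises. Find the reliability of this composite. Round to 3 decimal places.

Var(Y) = 15.4² + 2²·20.7² + 2·[2·15.4·20.7·0.53] = 1951.12 + 675.814 = 2626.93.
With uncorrelated errors the cross-covariances are all true-score covariance, so they carry over unchanged; only the diagonal terms shrink to ρᵢσᵢ².
True-score variance = [15.4²·0.73 + 2²·20.7²·0.72] + 675.814 = 1407.18 + 675.814 = 2082.99.
Reliability = 2082.99 / 2626.93 = 0.793.

0.793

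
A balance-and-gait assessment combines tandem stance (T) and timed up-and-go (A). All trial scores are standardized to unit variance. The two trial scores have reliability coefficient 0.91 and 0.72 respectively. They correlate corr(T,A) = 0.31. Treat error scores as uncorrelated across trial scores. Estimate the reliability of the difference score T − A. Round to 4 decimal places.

Var(T−A) = 1 + 1 − 2·0.31 = 2 − 0.62 = 1.38.
Under uncorrelated errors the observed covariances equal the true-score covariances, so only the own-variance terms attenuate.
True-score variance = [0.91 + 0.72] − 0.62 = 1.63 − 0.62 = 1.01.
Reliability = 1.01 / 1.38 = 0.7319.

0.7319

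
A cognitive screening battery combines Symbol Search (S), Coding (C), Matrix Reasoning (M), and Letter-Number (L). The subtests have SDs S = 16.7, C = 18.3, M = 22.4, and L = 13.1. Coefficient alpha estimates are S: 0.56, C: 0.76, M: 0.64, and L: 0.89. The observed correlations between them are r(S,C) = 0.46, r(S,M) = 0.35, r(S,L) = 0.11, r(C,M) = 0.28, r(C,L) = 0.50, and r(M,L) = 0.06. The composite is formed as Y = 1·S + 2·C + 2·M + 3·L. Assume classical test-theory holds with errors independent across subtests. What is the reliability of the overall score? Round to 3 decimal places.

0.851

Var(Y) = 16.7² + 2²·18.3² + 2²·22.4² + 3²·13.1² + 2·[2·16.7·18.3·0.46 + 2·16.7·22.4·0.35 + 3·16.7·13.1·0.11 + 4·18.3·22.4·0.28 + 6·18.3·13.1·0.50 + 6·22.4·13.1·0.06] = 5169.98 + 3798.3 = 8968.28.
Under uncorrelated errors the observed covariances equal the true-score covariances, so only the own-variance terms attenuate.
True-score variance = [16.7²·0.56 + 2²·18.3²·0.76 + 2²·22.4²·0.64 + 3²·13.1²·0.89] + 3798.3 = 3833.35 + 3798.3 = 7631.65.
Reliability = 7631.65 / 8968.28 = 0.851.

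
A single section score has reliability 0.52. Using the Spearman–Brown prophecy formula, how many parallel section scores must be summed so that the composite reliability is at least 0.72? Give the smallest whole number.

3

k ≥ ρ*(1−ρ₁)/(ρ₁(1−ρ*)) = 0.72·0.48 / (0.52·0.28) = 2.374.
Smallest integer k = 3.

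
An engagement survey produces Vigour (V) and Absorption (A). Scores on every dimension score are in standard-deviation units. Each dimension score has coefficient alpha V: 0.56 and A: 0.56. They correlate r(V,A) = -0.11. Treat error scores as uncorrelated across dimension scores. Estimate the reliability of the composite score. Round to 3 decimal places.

0.506

Var(V+A) = 2 + 2·[(-0.11)] = 2 − 0.22 = 1.78.
Because errors are independent across components, Cov(Tᵢ,Tⱼ) = Cov(Xᵢ,Xⱼ); the off-diagonal part of the true-score variance is the same as above.
True-score variance = [0.56 + 0.56] − 0.22 = 1.12 − 0.22 = 0.9.
Reliability = 0.9 / 1.78 = 0.506.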